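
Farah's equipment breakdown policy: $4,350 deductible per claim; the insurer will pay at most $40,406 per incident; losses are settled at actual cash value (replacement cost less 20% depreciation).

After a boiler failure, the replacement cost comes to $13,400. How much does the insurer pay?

At 20% depreciation, ACV = $13,400 − $2,680 = $10,720.
After the deductible, $10,720 − $4,350 = $6,370 remains.
That's under the $40,406 cap, so the insurer reimburses the full $6,370.

$6,370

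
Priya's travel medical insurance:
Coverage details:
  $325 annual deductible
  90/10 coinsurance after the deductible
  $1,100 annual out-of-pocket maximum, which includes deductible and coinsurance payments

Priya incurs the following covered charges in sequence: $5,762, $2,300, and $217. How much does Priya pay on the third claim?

Claim 1 — $5,762: $325 finishes the deductible; $5,437 goes to coinsurance; 10% of $5,437 = $543.70. Traveler owes $868.70 (running OOP $868.70).
Claim 2 — $2,300: deductible met; 10% of $2,300 = $230. Traveler pays $230; OOP now $1,098.70.
Claim 3 — $217: 10% coinsurance on $217 = $21.70. OOP would hit $1,120.40 > $1,100, so the cap limits the traveler to $1,100 − $1,098.70 = $1.30.

$1.30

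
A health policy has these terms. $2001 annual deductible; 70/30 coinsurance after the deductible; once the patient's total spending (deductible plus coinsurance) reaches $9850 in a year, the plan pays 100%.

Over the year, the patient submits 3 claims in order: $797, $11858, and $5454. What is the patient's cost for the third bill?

Bill 1, $797: fully absorbed by the deductible. Patient owes $797 (running OOP $797).
Bill 2, $11858: $1204 to deductible, leaving $10654; patient's 30% is $3196.20. Cost to patient: $4400.20. OOP to date $5197.20.
Bill 3, $5454: deductible already satisfied, so patient's share is 30% × $5454 = $1636.20. Patient pays $1636.20; OOP now $6833.40.

$1636.20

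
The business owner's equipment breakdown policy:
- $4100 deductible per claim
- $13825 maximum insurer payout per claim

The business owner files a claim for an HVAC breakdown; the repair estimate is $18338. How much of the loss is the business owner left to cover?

After the deductible, $18338 − $4100 = $14238 remains.
$14238 exceeds the $13825 limit, so the insurer pays the limit: $13825.
The business owner bears the rest of the original loss: $18338 − $13825 = $4513.

$4513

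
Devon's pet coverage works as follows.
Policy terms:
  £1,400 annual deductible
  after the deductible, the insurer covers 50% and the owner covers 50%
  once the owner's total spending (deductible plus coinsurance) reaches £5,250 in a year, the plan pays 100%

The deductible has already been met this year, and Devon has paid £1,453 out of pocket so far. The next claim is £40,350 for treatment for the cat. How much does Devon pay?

With the deductible met, the entire £40,350 is subject to coinsurance.
Coinsurance: £40,350 × 50% = £20,175.
That would bring total out-of-pocket to £21,628, past the £5,250 cap. The owner is capped at £5,250 − £1,453 = £3,797 on this claim.

£3,797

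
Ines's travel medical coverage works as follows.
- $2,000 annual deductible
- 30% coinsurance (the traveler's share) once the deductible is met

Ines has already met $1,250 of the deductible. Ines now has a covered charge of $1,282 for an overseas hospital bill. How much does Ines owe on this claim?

Remaining deductible: $2,000 − $1,250 = $750.
After the $750 deductible portion, $1,282 − $750 = $532 is subject to coinsurance.
30% of $532 = $159.60 falls to the traveler.
So the traveler owes $750 + $159.60 = $909.60.

$909.60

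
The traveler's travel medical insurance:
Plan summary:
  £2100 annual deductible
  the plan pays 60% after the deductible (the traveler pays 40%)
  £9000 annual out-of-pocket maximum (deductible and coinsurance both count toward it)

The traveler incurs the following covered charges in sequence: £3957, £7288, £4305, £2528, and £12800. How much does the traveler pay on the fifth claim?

Claim 1 (£3957): deductible takes £2100, £1857 remains; coinsurance £1857 × 40% = £742.80. Traveler owes £2842.80 (running OOP £2842.80).
Claim 2 (£7288): deductible met; 40% of £7288 = £2915.20. Traveler owes £2915.20 (running OOP £5758).
Claim 3 (£4305): deductible met; 40% of £4305 = £1722. Traveler pays £1722; OOP now £7480.
Claim 4 (£2528): deductible already satisfied, so traveler's share is 40% × £2528 = £1011.20. Traveler owes £1011.20 (running OOP £8491.20).
Claim 5 (£12800): deductible already satisfied, so traveler's share is 40% × £12800 = £5120. That would push OOP to £13611.20, over the £9000 cap, so traveler pays £9000 − £8491.20 = £508.80.

£508.80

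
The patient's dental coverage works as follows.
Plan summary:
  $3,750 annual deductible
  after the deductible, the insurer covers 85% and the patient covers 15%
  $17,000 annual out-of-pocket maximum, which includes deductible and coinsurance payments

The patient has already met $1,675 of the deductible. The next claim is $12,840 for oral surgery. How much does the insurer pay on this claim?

$9,150.25

Deductible still to meet: $3,750 − $1,675 = $2,075.
After the $2,075 deductible portion, $12,840 − $2,075 = $10,765 is subject to coinsurance.
Patient's 15% share of $10,765 is $1,614.75.
Patient responsibility before any cap: $2,075 + $1,614.75 = $3,689.75.
Cumulative spending $1,675 + $3,689.75 = $5,364.75 stays under the $17,000 maximum.
The plan picks up $12,840 − $3,689.75 = $9,150.25.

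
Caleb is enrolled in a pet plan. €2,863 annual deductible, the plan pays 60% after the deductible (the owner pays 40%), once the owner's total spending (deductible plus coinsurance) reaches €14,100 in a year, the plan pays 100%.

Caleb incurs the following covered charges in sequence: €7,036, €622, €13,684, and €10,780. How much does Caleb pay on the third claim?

€5,473.60

#1 (€7,036): €2,863 to deductible, leaving €4,173; 40% of €4,173 = €1,669.20. Owner owes €4,532.20 (running OOP €4,532.20).
#2 (€622): 40% coinsurance on €622 = €248.80. Cost to owner: €248.80. OOP to date €4,781.
#3 (€13,684): deductible met; 40% of €13,684 = €5,473.60. Cost to owner: €5,473.60. OOP to date €10,254.60.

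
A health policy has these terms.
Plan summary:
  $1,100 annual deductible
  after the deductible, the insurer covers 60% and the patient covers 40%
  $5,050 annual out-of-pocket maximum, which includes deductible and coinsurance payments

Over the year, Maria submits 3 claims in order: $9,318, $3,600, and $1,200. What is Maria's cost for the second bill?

$662.80

Claim 1 ($9,318): $1,100 finishes the deductible; $8,218 goes to coinsurance; 40% of $8,218 = $3,287.20. Patient owes $4,387.20 (running OOP $4,387.20).
Claim 2 ($3,600): 40% coinsurance on $3,600 = $1,440. OOP would hit $5,827.20 > $5,050, so the cap limits the patient to $5,050 − $4,387.20 = $662.80.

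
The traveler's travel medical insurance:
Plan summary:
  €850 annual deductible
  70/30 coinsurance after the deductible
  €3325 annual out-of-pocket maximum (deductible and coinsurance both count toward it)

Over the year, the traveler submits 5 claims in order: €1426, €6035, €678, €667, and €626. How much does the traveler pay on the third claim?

€203.40

Claim 1 (€1426): deductible takes €850, €576 remains; traveler's 30% is €172.80. Traveler owes €1022.80 (running OOP €1022.80).
Claim 2 (€6035): deductible met; 30% of €6035 = €1810.50. Traveler pays €1810.50; OOP now €2833.30.
Claim 3 (€678): deductible already satisfied, so traveler's share is 30% × €678 = €203.40. Traveler pays €203.40; OOP now €3036.70.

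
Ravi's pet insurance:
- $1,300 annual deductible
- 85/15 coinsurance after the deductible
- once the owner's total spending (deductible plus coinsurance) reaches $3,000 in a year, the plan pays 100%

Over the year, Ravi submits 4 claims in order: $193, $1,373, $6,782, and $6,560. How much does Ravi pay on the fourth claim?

#1 ($193): entire amount goes to the deductible. Owner owes $193 (running OOP $193).
#2 ($1,373): $1,107 to deductible, leaving $266; 15% of $266 = $39.90. Cost to owner: $1,146.90. OOP to date $1,339.90.
#3 ($6,782): deductible met; 15% of $6,782 = $1,017.30. Owner owes $1,017.30 (running OOP $2,357.20).
#4 ($6,560): 15% coinsurance on $6,560 = $984. OOP would hit $3,341.20 > $3,000, so the cap limits the owner to $3,000 − $2,357.20 = $642.80.

$642.80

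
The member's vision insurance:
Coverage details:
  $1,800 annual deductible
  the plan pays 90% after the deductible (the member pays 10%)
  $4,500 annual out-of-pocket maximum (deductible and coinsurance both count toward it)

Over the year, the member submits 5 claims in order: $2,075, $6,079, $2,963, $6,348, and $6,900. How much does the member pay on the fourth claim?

$634.80

Bill 1, $2,075: deductible takes $1,800, $275 remains; coinsurance $275 × 10% = $27.50. Member owes $1,827.50 (running OOP $1,827.50).
Bill 2, $6,079: deductible met; 10% of $6,079 = $607.90. Member owes $607.90 (running OOP $2,435.40).
Bill 3, $2,963: 10% coinsurance on $2,963 = $296.30. Cost to member: $296.30. OOP to date $2,731.70.
Bill 4, $6,348: deductible met; 10% of $6,348 = $634.80. Member owes $634.80 (running OOP $3,366.50).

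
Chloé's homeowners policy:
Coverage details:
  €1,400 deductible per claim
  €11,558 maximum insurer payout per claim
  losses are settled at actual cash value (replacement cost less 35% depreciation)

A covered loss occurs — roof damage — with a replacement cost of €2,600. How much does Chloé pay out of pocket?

€2,310

Actual cash value after 35% depreciation: €2,600 × 65% = €1,690.
Subtract the deductible: €1,690 − €1,400 = €290.
€290 ≤ €11,558, so the limit doesn't bind; insurer pays €290.
Out of pocket: €2,600 − €290 = €2,310.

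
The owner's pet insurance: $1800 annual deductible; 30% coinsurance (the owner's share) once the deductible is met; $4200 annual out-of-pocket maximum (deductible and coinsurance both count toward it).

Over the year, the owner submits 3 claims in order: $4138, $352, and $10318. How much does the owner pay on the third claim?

$1593

#1 ($4138): $1800 finishes the deductible; $2338 goes to coinsurance; coinsurance $2338 × 30% = $701.40. Owner pays $2501.40; OOP now $2501.40.
#2 ($352): deductible already satisfied, so owner's share is 30% × $352 = $105.60. Owner pays $105.60; OOP now $2607.
#3 ($10318): deductible already satisfied, so owner's share is 30% × $10318 = $3095.40. OOP would hit $5702.40 > $4200, so the cap limits the owner to $4200 − $2607 = $1593.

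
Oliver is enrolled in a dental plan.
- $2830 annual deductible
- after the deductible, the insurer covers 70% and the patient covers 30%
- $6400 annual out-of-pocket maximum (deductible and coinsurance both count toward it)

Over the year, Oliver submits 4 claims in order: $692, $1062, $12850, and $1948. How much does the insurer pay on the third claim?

Claim 1 ($692): all of it applies to the deductible. Patient pays $692; OOP now $692. Plan pays $692 − $692 = $0.
Claim 2 ($1062): fully absorbed by the deductible. Patient owes $1062 (running OOP $1754). Plan pays $1062 − $1062 = $0.
Claim 3 ($12850): deductible takes $1076, $11774 remains; 30% of $11774 = $3532.20. Patient owes $4608.20 (running OOP $6362.20). Insurer: $12850 − $4608.20 = $8241.80.

$8241.80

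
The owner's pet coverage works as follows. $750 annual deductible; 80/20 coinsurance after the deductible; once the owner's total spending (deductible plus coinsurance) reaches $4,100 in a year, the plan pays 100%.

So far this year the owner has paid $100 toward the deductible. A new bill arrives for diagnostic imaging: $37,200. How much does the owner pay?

$4,000

Remaining deductible: $750 − $100 = $650.
That leaves $37,200 − $650 = $36,550 for coinsurance.
Coinsurance: $36,550 × 20% = $7,310.
So the owner owes $650 + $7,310 = $7,960 before any cap.
That would bring total out-of-pocket to $8,060, past the $4,100 cap. The owner is capped at $4,100 − $100 = $4,000 on this claim.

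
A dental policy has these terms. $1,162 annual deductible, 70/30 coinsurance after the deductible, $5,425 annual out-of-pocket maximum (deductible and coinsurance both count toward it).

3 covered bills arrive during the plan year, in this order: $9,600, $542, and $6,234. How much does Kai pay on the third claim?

Claim 1 ($9,600): $1,162 to deductible, leaving $8,438; coinsurance $8,438 × 30% = $2,531.40. Patient pays $3,693.40; OOP now $3,693.40.
Claim 2 ($542): 30% coinsurance on $542 = $162.60. Cost to patient: $162.60. OOP to date $3,856.
Claim 3 ($6,234): 30% coinsurance on $6,234 = $1,870.20. That would push OOP to $5,726.20, over the $5,425 cap, so patient pays $5,425 − $3,856 = $1,569.

$1,569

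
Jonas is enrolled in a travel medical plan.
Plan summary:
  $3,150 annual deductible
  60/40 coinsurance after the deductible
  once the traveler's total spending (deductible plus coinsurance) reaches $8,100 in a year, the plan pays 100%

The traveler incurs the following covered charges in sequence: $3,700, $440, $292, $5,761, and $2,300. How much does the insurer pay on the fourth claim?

$3,456.60

#1 ($3,700): $3,150 to deductible, leaving $550; traveler's 40% is $220. Cost to traveler: $3,370. OOP to date $3,370. Insurer: $3,700 − $3,370 = $330.
#2 ($440): deductible already satisfied, so traveler's share is 40% × $440 = $176. Traveler pays $176; OOP now $3,546. Plan pays $440 − $176 = $264.
#3 ($292): 40% coinsurance on $292 = $116.80. Traveler pays $116.80; OOP now $3,662.80. Insurer: $292 − $116.80 = $175.20.
#4 ($5,761): deductible met; 40% of $5,761 = $2,304.40. Traveler pays $2,304.40; OOP now $5,967.20. Plan pays $5,761 − $2,304.40 = $3,456.60.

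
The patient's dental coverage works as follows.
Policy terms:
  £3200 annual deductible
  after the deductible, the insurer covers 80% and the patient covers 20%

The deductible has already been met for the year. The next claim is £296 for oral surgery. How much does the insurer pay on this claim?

£236.80

The deductible is already satisfied, so the full bill goes to coinsurance.
Coinsurance: £296 × 20% = £59.20.
Insurer pays the balance: £296 − £59.20 = £236.80.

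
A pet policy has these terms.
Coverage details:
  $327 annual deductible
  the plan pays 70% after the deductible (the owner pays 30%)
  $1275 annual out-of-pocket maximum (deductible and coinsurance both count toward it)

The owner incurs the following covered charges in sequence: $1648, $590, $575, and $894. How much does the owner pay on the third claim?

Bill 1, $1648: $327 to deductible, leaving $1321; 30% of $1321 = $396.30. Owner pays $723.30; OOP now $723.30.
Bill 2, $590: 30% coinsurance on $590 = $177. Cost to owner: $177. OOP to date $900.30.
Bill 3, $575: 30% coinsurance on $575 = $172.50. Owner pays $172.50; OOP now $1072.80.

$172.50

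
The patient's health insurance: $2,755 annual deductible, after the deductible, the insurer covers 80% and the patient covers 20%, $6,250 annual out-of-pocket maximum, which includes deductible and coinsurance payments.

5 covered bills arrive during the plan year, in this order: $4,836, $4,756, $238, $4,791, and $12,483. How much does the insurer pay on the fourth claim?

$3,832.80

Claim 1 ($4,836): $2,755 to deductible, leaving $2,081; patient's 20% is $416.20. Cost to patient: $3,171.20. OOP to date $3,171.20. Plan pays $4,836 − $3,171.20 = $1,664.80.
Claim 2 ($4,756): 20% coinsurance on $4,756 = $951.20. Patient pays $951.20; OOP now $4,122.40. Plan pays $4,756 − $951.20 = $3,804.80.
Claim 3 ($238): deductible met; 20% of $238 = $47.60. Patient pays $47.60; OOP now $4,170. Plan pays $238 − $47.60 = $190.40.
Claim 4 ($4,791): deductible met; 20% of $4,791 = $958.20. Cost to patient: $958.20. OOP to date $5,128.20. Plan pays $4,791 − $958.20 = $3,832.80.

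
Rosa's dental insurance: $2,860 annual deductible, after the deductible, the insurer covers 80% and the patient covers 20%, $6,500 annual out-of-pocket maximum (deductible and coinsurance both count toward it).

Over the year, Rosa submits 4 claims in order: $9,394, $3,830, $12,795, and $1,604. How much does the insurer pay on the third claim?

Bill 1, $9,394: $2,860 to deductible, leaving $6,534; 20% of $6,534 = $1,306.80. Patient owes $4,166.80 (running OOP $4,166.80). Insurer: $9,394 − $4,166.80 = $5,227.20.
Bill 2, $3,830: deductible already satisfied, so patient's share is 20% × $3,830 = $766. Patient owes $766 (running OOP $4,932.80). Insurer: $3,830 − $766 = $3,064.
Bill 3, $12,795: 20% coinsurance on $12,795 = $2,559. OOP would hit $7,491.80 > $6,500, so the cap limits the patient to $6,500 − $4,932.80 = $1,567.20. Plan pays $12,795 − $1,567.20 = $11,227.80.

$11,227.80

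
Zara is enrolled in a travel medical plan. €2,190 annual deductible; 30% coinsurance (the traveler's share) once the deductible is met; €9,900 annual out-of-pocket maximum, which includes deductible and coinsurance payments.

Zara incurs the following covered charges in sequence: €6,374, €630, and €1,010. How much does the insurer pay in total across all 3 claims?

Bill 1, €6,374: €2,190 to deductible, leaving €4,184; coinsurance €4,184 × 30% = €1,255.20. Cost to traveler: €3,445.20. OOP to date €3,445.20. Plan pays €6,374 − €3,445.20 = €2,928.80.
Bill 2, €630: 30% coinsurance on €630 = €189. Cost to traveler: €189. OOP to date €3,634.20. Plan pays €630 − €189 = €441.
Bill 3, €1,010: deductible met; 30% of €1,010 = €303. Cost to traveler: €303. OOP to date €3,937.20. Insurer: €1,010 − €303 = €707.
Insurer total = bills − traveler's total = €8,014 − €3,937.20 = €4,076.80.

€4,076.80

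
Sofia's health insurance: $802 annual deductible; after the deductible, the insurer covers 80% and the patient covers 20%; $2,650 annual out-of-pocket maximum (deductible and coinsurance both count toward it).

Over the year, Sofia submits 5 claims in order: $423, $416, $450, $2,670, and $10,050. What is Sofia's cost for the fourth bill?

$534

Claim 1 — $423: fully absorbed by the deductible. Patient owes $423 (running OOP $423).
Claim 2 — $416: $379 to deductible, leaving $37; 20% of $37 = $7.40. Patient pays $386.40; OOP now $809.40.
Claim 3 — $450: 20% coinsurance on $450 = $90. Cost to patient: $90. OOP to date $899.40.
Claim 4 — $2,670: deductible already satisfied, so patient's share is 20% × $2,670 = $534. Cost to patient: $534. OOP to date $1,433.40.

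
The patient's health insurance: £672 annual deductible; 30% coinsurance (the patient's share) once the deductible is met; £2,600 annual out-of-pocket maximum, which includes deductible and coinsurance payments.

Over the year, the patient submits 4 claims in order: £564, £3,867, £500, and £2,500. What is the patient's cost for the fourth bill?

£650.30

Claim 1 (£564): fully absorbed by the deductible. Patient pays £564; OOP now £564.
Claim 2 (£3,867): £108 to deductible, leaving £3,759; 30% of £3,759 = £1,127.70. Patient owes £1,235.70 (running OOP £1,799.70).
Claim 3 (£500): deductible already satisfied, so patient's share is 30% × £500 = £150. Cost to patient: £150. OOP to date £1,949.70.
Claim 4 (£2,500): 30% coinsurance on £2,500 = £750. OOP would hit £2,699.70 > £2,600, so the cap limits the patient to £2,600 − £1,949.70 = £650.30.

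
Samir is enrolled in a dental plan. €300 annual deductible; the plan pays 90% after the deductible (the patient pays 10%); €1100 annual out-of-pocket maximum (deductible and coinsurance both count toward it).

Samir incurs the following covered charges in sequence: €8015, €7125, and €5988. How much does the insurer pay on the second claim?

€7096.50

#1 (€8015): €300 to deductible, leaving €7715; 10% of €7715 = €771.50. Patient pays €1071.50; OOP now €1071.50. Plan pays €8015 − €1071.50 = €6943.50.
#2 (€7125): deductible already satisfied, so patient's share is 10% × €7125 = €712.50. OOP would hit €1784 > €1100, so the cap limits the patient to €1100 − €1071.50 = €28.50. Plan pays €7125 − €28.50 = €7096.50.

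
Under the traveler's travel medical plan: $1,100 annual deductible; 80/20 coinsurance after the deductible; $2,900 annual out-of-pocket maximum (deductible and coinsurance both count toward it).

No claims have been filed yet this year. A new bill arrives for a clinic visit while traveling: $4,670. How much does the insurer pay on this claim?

$2,856

The full $1,100 deductible is still open; $1,100 of this bill applies to it.
That leaves $4,670 − $1,100 = $3,570 for coinsurance.
Coinsurance: $3,570 × 20% = $714.
That puts the traveler's cost at $1,100 + $714 = $1,814 before any cap.
Total out-of-pocket so far would be $0 + $1,814 = $1,814, below the $2,900 cap — no reduction.
The insurer covers the remainder: $4,670 − $1,814 = $2,856.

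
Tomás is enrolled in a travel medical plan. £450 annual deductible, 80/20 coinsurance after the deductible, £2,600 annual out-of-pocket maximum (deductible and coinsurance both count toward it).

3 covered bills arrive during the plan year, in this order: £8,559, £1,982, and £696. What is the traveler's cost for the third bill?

£131.80

Claim 1 (£8,559): £450 to deductible, leaving £8,109; traveler's 20% is £1,621.80. Cost to traveler: £2,071.80. OOP to date £2,071.80.
Claim 2 (£1,982): 20% coinsurance on £1,982 = £396.40. Cost to traveler: £396.40. OOP to date £2,468.20.
Claim 3 (£696): deductible met; 20% of £696 = £139.20. That would push OOP to £2,607.40, over the £2,600 cap, so traveler pays £2,600 − £2,468.20 = £131.80.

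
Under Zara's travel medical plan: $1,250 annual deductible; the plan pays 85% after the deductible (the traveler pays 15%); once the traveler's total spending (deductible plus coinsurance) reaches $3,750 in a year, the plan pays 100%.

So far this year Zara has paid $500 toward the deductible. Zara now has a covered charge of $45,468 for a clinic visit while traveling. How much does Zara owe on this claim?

Remaining deductible: $1,250 − $500 = $750.
After the $750 deductible portion, $45,468 − $750 = $44,718 is subject to coinsurance.
15% of $44,718 = $6,707.70 falls to the traveler.
That puts the traveler's cost at $750 + $6,707.70 = $7,457.70 before any cap.
Year-to-date out-of-pocket would reach $500 + $7,457.70 = $7,957.70, above the $3,750 maximum, so the traveler pays only $3,750 − $500 = $3,250.

$3,250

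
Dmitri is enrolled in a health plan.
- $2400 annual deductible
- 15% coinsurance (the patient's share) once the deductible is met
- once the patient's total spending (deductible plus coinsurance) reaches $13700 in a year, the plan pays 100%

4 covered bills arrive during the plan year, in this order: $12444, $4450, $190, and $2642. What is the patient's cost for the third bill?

$28.50

Claim 1 — $12444: deductible takes $2400, $10044 remains; coinsurance $10044 × 15% = $1506.60. Patient owes $3906.60 (running OOP $3906.60).
Claim 2 — $4450: deductible met; 15% of $4450 = $667.50. Cost to patient: $667.50. OOP to date $4574.10.
Claim 3 — $190: 15% coinsurance on $190 = $28.50. Patient pays $28.50; OOP now $4602.60.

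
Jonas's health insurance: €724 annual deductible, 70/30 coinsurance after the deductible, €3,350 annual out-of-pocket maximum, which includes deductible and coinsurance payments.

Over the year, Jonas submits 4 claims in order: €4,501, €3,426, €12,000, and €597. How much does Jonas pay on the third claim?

€465.10

Claim 1 (€4,501): €724 finishes the deductible; €3,777 goes to coinsurance; patient's 30% is €1,133.10. Cost to patient: €1,857.10. OOP to date €1,857.10.
Claim 2 (€3,426): 30% coinsurance on €3,426 = €1,027.80. Cost to patient: €1,027.80. OOP to date €2,884.90.
Claim 3 (€12,000): deductible already satisfied, so patient's share is 30% × €12,000 = €3,600. That would push OOP to €6,484.90, over the €3,350 cap, so patient pays €3,350 − €2,884.90 = €465.10.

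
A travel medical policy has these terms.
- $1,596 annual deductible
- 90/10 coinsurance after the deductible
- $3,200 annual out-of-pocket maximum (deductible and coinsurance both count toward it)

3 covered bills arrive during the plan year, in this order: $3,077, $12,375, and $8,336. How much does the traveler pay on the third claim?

$218.40

#1 ($3,077): deductible takes $1,596, $1,481 remains; coinsurance $1,481 × 10% = $148.10. Cost to traveler: $1,744.10. OOP to date $1,744.10.
#2 ($12,375): deductible already satisfied, so traveler's share is 10% × $12,375 = $1,237.50. Traveler pays $1,237.50; OOP now $2,981.60.
#3 ($8,336): deductible met; 10% of $8,336 = $833.60. That would push OOP to $3,815.20, over the $3,200 cap, so traveler pays $3,200 − $2,981.60 = $218.40.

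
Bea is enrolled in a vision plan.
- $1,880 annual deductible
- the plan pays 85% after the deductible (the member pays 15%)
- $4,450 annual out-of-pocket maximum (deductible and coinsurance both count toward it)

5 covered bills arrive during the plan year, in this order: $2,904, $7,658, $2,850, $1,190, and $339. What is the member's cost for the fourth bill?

$178.50

Claim 1 ($2,904): deductible takes $1,880, $1,024 remains; coinsurance $1,024 × 15% = $153.60. Member owes $2,033.60 (running OOP $2,033.60).
Claim 2 ($7,658): 15% coinsurance on $7,658 = $1,148.70. Member owes $1,148.70 (running OOP $3,182.30).
Claim 3 ($2,850): deductible met; 15% of $2,850 = $427.50. Member pays $427.50; OOP now $3,609.80.
Claim 4 ($1,190): deductible met; 15% of $1,190 = $178.50. Member owes $178.50 (running OOP $3,788.30).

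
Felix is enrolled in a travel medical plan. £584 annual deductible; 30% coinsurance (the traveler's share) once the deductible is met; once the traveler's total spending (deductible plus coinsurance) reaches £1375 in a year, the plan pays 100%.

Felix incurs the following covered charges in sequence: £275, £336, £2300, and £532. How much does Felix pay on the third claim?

£690

#1 (£275): all of it applies to the deductible. Traveler pays £275; OOP now £275.
#2 (£336): deductible takes £309, £27 remains; 30% of £27 = £8.10. Traveler owes £317.10 (running OOP £592.10).
#3 (£2300): 30% coinsurance on £2300 = £690. Traveler owes £690 (running OOP £1282.10).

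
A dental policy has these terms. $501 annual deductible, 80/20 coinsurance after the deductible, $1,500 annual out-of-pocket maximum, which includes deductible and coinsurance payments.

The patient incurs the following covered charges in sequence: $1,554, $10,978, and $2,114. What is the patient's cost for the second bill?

Claim 1 ($1,554): $501 to deductible, leaving $1,053; coinsurance $1,053 × 20% = $210.60. Patient pays $711.60; OOP now $711.60.
Claim 2 ($10,978): deductible already satisfied, so patient's share is 20% × $10,978 = $2,195.60. Adding that to $711.60 gives $2,907.20, past the $1,500 cap; patient pays only $1,500 − $711.60 = $788.40.

$788.40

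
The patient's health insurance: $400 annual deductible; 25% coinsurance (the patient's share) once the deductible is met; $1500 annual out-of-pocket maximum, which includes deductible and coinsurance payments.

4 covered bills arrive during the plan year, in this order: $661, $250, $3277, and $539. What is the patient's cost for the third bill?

Claim 1 ($661): $400 to deductible, leaving $261; 25% of $261 = $65.25. Patient pays $465.25; OOP now $465.25.
Claim 2 ($250): 25% coinsurance on $250 = $62.50. Cost to patient: $62.50. OOP to date $527.75.
Claim 3 ($3277): deductible met; 25% of $3277 = $819.25. Cost to patient: $819.25. OOP to date $1347.

$819.25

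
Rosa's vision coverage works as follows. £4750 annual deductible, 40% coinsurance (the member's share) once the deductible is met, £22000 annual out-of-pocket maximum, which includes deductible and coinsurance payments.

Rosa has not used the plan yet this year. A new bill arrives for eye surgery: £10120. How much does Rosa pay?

Deductible not yet touched, so the first £4750 of the bill goes to the deductible.
The remaining £5370 (= £10120 − £4750) moves to coinsurance.
Member's 40% share of £5370 is £2148.
So the member owes £4750 + £2148 = £6898 before any cap.
Year-to-date out-of-pocket becomes £0 + £6898 = £6898, still under the £22000 maximum, so no cap applies.

£6898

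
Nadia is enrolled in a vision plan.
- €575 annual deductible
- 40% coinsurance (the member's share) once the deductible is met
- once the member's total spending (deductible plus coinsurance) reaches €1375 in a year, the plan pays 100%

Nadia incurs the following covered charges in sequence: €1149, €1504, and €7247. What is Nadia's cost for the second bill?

#1 (€1149): €575 finishes the deductible; €574 goes to coinsurance; 40% of €574 = €229.60. Cost to member: €804.60. OOP to date €804.60.
#2 (€1504): deductible already satisfied, so member's share is 40% × €1504 = €601.60. OOP would hit €1406.20 > €1375, so the cap limits the member to €1375 − €804.60 = €570.40.

€570.40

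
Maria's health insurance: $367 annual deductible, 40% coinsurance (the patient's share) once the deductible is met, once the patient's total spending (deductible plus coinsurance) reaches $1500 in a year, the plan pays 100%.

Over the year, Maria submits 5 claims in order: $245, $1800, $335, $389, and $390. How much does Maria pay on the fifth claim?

$156

#1 ($245): all of it applies to the deductible. Cost to patient: $245. OOP to date $245.
#2 ($1800): $122 to deductible, leaving $1678; coinsurance $1678 × 40% = $671.20. Patient pays $793.20; OOP now $1038.20.
#3 ($335): 40% coinsurance on $335 = $134. Patient owes $134 (running OOP $1172.20).
#4 ($389): deductible met; 40% of $389 = $155.60. Patient pays $155.60; OOP now $1327.80.
#5 ($390): deductible already satisfied, so patient's share is 40% × $390 = $156. Patient owes $156 (running OOP $1483.80).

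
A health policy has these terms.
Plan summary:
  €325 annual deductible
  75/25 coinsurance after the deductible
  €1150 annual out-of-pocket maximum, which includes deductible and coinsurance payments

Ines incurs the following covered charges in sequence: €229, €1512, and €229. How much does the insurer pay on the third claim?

€171.75

Claim 1 (€229): entire amount goes to the deductible. Patient pays €229; OOP now €229. Insurer: €229 − €229 = €0.
Claim 2 (€1512): €96 to deductible, leaving €1416; coinsurance €1416 × 25% = €354. Patient pays €450; OOP now €679. Insurer: €1512 − €450 = €1062.
Claim 3 (€229): deductible already satisfied, so patient's share is 25% × €229 = €57.25. Patient owes €57.25 (running OOP €736.25). Insurer: €229 − €57.25 = €171.75.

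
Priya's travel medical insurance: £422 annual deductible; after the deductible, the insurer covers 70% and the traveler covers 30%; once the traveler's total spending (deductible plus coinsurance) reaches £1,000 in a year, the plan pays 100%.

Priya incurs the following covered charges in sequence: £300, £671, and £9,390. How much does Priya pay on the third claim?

Claim 1 (£300): fully absorbed by the deductible. Traveler owes £300 (running OOP £300).
Claim 2 (£671): £122 finishes the deductible; £549 goes to coinsurance; 30% of £549 = £164.70. Cost to traveler: £286.70. OOP to date £586.70.
Claim 3 (£9,390): 30% coinsurance on £9,390 = £2,817. Adding that to £586.70 gives £3,403.70, past the £1,000 cap; traveler pays only £1,000 − £586.70 = £413.30.

£413.30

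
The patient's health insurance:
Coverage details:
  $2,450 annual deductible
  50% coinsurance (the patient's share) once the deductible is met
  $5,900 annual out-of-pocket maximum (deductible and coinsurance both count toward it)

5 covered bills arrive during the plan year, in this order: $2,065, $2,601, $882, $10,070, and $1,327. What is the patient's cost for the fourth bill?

$1,901

Claim 1 — $2,065: all of it applies to the deductible. Patient pays $2,065; OOP now $2,065.
Claim 2 — $2,601: $385 to deductible, leaving $2,216; patient's 50% is $1,108. Patient pays $1,493; OOP now $3,558.
Claim 3 — $882: deductible met; 50% of $882 = $441. Cost to patient: $441. OOP to date $3,999.
Claim 4 — $10,070: deductible met; 50% of $10,070 = $5,035. That would push OOP to $9,034, over the $5,900 cap, so patient pays $5,900 − $3,999 = $1,901.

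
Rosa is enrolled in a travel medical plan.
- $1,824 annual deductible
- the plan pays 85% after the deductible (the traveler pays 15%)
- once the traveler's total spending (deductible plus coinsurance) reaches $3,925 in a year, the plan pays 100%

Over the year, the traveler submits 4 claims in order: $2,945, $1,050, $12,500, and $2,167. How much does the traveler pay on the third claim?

Bill 1, $2,945: $1,824 finishes the deductible; $1,121 goes to coinsurance; coinsurance $1,121 × 15% = $168.15. Cost to traveler: $1,992.15. OOP to date $1,992.15.
Bill 2, $1,050: 15% coinsurance on $1,050 = $157.50. Cost to traveler: $157.50. OOP to date $2,149.65.
Bill 3, $12,500: deductible met; 15% of $12,500 = $1,875. That would push OOP to $4,024.65, over the $3,925 cap, so traveler pays $3,925 − $2,149.65 = $1,775.35.

$1,775.35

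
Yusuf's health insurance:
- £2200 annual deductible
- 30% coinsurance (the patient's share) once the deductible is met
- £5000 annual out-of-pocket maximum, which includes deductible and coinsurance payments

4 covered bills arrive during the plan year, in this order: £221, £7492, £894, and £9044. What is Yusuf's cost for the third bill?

£268.20

Claim 1 — £221: all of it applies to the deductible. Cost to patient: £221. OOP to date £221.
Claim 2 — £7492: £1979 finishes the deductible; £5513 goes to coinsurance; patient's 30% is £1653.90. Patient owes £3632.90 (running OOP £3853.90).
Claim 3 — £894: deductible already satisfied, so patient's share is 30% × £894 = £268.20. Cost to patient: £268.20. OOP to date £4122.10.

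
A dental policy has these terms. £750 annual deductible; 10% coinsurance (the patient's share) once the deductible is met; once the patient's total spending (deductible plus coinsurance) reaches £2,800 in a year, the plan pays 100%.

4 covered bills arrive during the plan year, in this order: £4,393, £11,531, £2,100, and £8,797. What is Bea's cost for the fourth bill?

Claim 1 (£4,393): £750 finishes the deductible; £3,643 goes to coinsurance; patient's 10% is £364.30. Patient owes £1,114.30 (running OOP £1,114.30).
Claim 2 (£11,531): 10% coinsurance on £11,531 = £1,153.10. Patient owes £1,153.10 (running OOP £2,267.40).
Claim 3 (£2,100): deductible already satisfied, so patient's share is 10% × £2,100 = £210. Patient pays £210; OOP now £2,477.40.
Claim 4 (£8,797): 10% coinsurance on £8,797 = £879.70. OOP would hit £3,357.10 > £2,800, so the cap limits the patient to £2,800 − £2,477.40 = £322.60.

£322.60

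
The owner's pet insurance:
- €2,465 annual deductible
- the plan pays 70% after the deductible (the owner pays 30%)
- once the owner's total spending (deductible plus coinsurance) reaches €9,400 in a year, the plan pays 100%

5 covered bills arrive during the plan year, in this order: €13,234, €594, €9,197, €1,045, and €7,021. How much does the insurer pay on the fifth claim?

€6,567.50

Bill 1, €13,234: €2,465 to deductible, leaving €10,769; coinsurance €10,769 × 30% = €3,230.70. Cost to owner: €5,695.70. OOP to date €5,695.70. Insurer: €13,234 − €5,695.70 = €7,538.30.
Bill 2, €594: deductible met; 30% of €594 = €178.20. Owner owes €178.20 (running OOP €5,873.90). Insurer: €594 − €178.20 = €415.80.
Bill 3, €9,197: deductible met; 30% of €9,197 = €2,759.10. Owner pays €2,759.10; OOP now €8,633. Plan pays €9,197 − €2,759.10 = €6,437.90.
Bill 4, €1,045: 30% coinsurance on €1,045 = €313.50. Cost to owner: €313.50. OOP to date €8,946.50. Insurer: €1,045 − €313.50 = €731.50.
Bill 5, €7,021: deductible met; 30% of €7,021 = €2,106.30. OOP would hit €11,052.80 > €9,400, so the cap limits the owner to €9,400 − €8,946.50 = €453.50. Plan pays €7,021 − €453.50 = €6,567.50.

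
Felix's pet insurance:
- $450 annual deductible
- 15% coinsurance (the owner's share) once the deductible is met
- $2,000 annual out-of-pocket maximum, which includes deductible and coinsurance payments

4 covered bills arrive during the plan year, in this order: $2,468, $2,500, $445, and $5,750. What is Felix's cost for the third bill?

$66.75

Claim 1 — $2,468: deductible takes $450, $2,018 remains; 15% of $2,018 = $302.70. Owner owes $752.70 (running OOP $752.70).
Claim 2 — $2,500: 15% coinsurance on $2,500 = $375. Owner owes $375 (running OOP $1,127.70).
Claim 3 — $445: deductible met; 15% of $445 = $66.75. Cost to owner: $66.75. OOP to date $1,194.45.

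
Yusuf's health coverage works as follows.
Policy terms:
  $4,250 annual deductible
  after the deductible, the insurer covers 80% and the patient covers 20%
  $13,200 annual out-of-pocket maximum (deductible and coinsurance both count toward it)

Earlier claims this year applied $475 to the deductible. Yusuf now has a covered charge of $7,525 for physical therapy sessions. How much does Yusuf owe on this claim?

Remaining deductible: $4,250 − $475 = $3,775.
The remaining $3,750 (= $7,525 − $3,775) moves to coinsurance.
Patient's 20% share of $3,750 is $750.
So the patient owes $3,775 + $750 = $4,525 before any cap.
Cumulative spending $475 + $4,525 = $5,000 stays under the $13,200 maximum.

$4,525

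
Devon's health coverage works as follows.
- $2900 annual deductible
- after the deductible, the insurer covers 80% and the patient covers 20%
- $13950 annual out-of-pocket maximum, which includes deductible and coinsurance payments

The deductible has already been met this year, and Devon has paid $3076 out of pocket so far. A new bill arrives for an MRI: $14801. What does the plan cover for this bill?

$11840.80

The deductible is already satisfied, so the full bill goes to coinsurance.
20% of $14801 = $2960.20 falls to the patient.
Year-to-date out-of-pocket becomes $3076 + $2960.20 = $6036.20, still under the $13950 maximum, so no cap applies.
Insurer pays the balance: $14801 − $2960.20 = $11840.80.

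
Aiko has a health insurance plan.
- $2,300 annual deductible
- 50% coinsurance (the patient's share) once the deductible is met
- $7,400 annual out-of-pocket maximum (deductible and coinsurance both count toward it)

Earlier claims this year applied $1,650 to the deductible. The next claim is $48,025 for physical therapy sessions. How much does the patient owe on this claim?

$5,750

$1,650 of the $2,300 deductible is already met, leaving $650.
After the $650 deductible portion, $48,025 − $650 = $47,375 is subject to coinsurance.
Patient's 50% share of $47,375 is $23,687.50.
That puts the patient's cost at $650 + $23,687.50 = $24,337.50 before any cap.
Year-to-date out-of-pocket would reach $1,650 + $24,337.50 = $25,987.50, above the $7,400 maximum, so the patient pays only $7,400 − $1,650 = $5,750.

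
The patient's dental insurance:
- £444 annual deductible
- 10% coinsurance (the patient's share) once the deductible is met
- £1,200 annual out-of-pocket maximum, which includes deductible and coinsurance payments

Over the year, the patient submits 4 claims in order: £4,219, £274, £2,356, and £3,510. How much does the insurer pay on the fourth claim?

£3,394.50

Bill 1, £4,219: deductible takes £444, £3,775 remains; coinsurance £3,775 × 10% = £377.50. Cost to patient: £821.50. OOP to date £821.50. Insurer: £4,219 − £821.50 = £3,397.50.
Bill 2, £274: 10% coinsurance on £274 = £27.40. Patient pays £27.40; OOP now £848.90. Insurer: £274 − £27.40 = £246.60.
Bill 3, £2,356: 10% coinsurance on £2,356 = £235.60. Cost to patient: £235.60. OOP to date £1,084.50. Plan pays £2,356 − £235.60 = £2,120.40.
Bill 4, £3,510: deductible already satisfied, so patient's share is 10% × £3,510 = £351. That would push OOP to £1,435.50, over the £1,200 cap, so patient pays £1,200 − £1,084.50 = £115.50. Plan pays £3,510 − £115.50 = £3,394.50.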